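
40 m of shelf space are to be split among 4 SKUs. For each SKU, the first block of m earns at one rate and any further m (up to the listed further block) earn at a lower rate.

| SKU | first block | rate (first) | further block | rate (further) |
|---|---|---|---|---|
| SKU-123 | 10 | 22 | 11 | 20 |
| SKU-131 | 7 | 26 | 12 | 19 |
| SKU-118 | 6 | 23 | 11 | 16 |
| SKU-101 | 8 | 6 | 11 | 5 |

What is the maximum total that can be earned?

874

Rank every tier by rate: SKU-131/first 26 > SKU-118/first 23 > SKU-123/first 22 > SKU-123/second 20 > SKU-131/second 19 > SKU-118/second 16 > SKU-101/first 6 > SKU-101/second 5.
SKU-131/first (26): +7 — 33 left.
SKU-118 first at 23: fill all 6 — 27 left.
SKU-123 first at 22: fill all 10 — 17 left.
SKU-123/second (20): +11 — 6 left.
SKU-131 second at 19: only 6 left, fill 6.
Total = 26×7 + 23×6 + 22×10 + 20×11 + 19×6 = 874.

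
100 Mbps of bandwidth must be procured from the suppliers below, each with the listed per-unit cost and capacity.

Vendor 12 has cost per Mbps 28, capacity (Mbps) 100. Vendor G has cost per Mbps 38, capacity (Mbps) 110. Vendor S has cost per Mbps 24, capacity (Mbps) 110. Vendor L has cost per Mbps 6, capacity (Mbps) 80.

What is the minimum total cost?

960

Use suppliers in increasing cost order.
Vendor L at 6: take all 80 Mbps → 20 still needed.
Take 20 from Vendor S at 24 to finish.
Vendor 12, Vendor G: unused.
Cost = 80×6 + 20×24 = 960.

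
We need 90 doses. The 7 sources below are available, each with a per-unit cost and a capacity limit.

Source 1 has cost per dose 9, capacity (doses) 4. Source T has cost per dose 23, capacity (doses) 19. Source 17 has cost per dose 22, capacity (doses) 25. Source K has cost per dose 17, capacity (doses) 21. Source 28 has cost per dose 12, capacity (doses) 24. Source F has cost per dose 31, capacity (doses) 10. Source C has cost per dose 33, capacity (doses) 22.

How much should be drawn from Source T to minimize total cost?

Fill from the cheapest source first.
Take 4 from Source 1 at 9 ; need 86 more.
Source 28 (12): use full 24 ; 62 doses to go.
Take 21 from Source K at 17 ; need 41 more.
Source 17 (22): use full 25 ; 16 doses to go.
Take 16 from Source T at 23 to finish.
Source F, Source C: unused.

16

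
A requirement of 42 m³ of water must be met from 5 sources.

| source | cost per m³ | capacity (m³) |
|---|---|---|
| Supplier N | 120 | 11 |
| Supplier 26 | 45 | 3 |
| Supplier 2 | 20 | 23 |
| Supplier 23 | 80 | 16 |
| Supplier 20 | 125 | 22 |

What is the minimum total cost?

1875

Cheapest first:
Supplier 2 (20): use full 23 ; 19 m³ to go.
Take 3 from Supplier 26 at 45 ; need 16 more.
Supplier 23 (80): use full 16 ; 0 m³ to go.
Supplier N, Supplier 20: unused.
Cost = 23×20 + 3×45 + 16×80 = 1875.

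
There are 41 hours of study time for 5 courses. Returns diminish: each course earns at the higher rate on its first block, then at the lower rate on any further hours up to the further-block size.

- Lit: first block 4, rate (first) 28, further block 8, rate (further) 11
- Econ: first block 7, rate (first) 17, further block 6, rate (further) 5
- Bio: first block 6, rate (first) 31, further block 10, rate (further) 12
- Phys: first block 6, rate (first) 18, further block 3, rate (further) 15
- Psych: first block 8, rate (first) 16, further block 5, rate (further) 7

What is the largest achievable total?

Treat each block as its own option and order by rate: Bio/first 31 > Lit/first 28 > Phys/first 18 > Econ/first 17 > Psych/first 16 > Phys/second 15 > Bio/second 12 > Lit/second 11 > Psych/second 7 > Econ/second 5.
Fill Bio first block (6 at 31) ; 35 left.
Lit first at 28: fill all 4 ; 31 left.
Phys first at 18: fill all 6 ; 25 left.
Econ/first (17): +7 ; 18 left.
Psych/first (16): +8 ; 10 left.
Fill Phys second block (3 at 15) ; 7 left.
Bio/second: +7 of 10 at 12; pool empty.
Total = 31×6 + 28×4 + 18×6 + 17×7 + 16×8 + 15×3 + 12×7 = 782.

782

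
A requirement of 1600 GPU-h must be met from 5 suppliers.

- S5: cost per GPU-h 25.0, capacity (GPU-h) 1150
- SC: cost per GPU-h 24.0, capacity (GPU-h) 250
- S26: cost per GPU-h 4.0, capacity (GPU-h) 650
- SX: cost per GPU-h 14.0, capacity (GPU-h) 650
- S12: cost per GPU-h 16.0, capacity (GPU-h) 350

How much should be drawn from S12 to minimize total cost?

300

Use suppliers in increasing cost order.
S26 (4.0): use full 650 → 950 GPU-h to go.
SX (14.0): use full 650 → 300 GPU-h to go.
S12 at 16.0: take 300 of its 350 → requirement met.
SC, S5: unused.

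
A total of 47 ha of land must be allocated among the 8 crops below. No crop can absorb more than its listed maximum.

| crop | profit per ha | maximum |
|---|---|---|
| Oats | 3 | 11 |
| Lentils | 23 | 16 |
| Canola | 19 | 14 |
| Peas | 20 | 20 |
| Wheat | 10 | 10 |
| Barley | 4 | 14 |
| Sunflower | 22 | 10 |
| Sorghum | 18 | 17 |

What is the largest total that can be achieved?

Order the crops by profit per ha: Lentils 23 > Sunflower 22 > Peas 20 > Canola 19 > Sorghum 18 > Wheat 10 > Barley 4 > Oats 3.
Lentils: +16 to 16 (cap) ; 31 left.
Sunflower: +10 to 10 (cap) ; 21 left.
Peas: +20 to 20 (cap) ; 1 left.
Canola: +1 (room for 14) → 1. Pool exhausted.
Total = 23×16 + 19×1 + 20×20 + 22×10 = 1007.

1007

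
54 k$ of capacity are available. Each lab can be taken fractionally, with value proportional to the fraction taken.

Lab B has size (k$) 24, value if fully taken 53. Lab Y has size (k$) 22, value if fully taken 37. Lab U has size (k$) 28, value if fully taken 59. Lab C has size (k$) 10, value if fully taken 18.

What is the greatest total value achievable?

115.6

Rank by value-to-size ratio: Lab B 53/24≈2.21, Lab U 59/28≈2.11, Lab C 18/10≈1.8, Lab Y 37/22≈1.68.
All 24 k$ of Lab B fit (value 53) ; 30 remain.
Lab U: take in full, 28 k$ for value 59 ; 2 left.
Fill the last 2 k$ with part of Lab C: 2/10 of it earns 3.6.
Total value = 115.6.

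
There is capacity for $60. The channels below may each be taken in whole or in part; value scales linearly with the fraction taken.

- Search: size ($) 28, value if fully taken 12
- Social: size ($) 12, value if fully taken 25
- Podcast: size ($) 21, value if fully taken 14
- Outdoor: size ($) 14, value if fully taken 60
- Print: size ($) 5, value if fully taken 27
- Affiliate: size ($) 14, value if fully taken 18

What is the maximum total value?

140

Rank by value-to-size ratio: Print 27/5≈5.4, Outdoor 60/14≈4.29, Social 25/12≈2.08, Affiliate 18/14≈1.29, Podcast 14/21≈0.667, Search 12/28≈0.429.
Print: take in full, 5 $ for value 27 — 55 left.
All 14 $ of Outdoor fit (value 60) — 41 remain.
All 12 $ of Social fit (value 25) — 29 remain.
Take all of Affiliate (14 $, value 18) — 15 $ left.
15 $ left: a 15/21 share of Podcast gives 14×15/21 = 10.
Total value = 140.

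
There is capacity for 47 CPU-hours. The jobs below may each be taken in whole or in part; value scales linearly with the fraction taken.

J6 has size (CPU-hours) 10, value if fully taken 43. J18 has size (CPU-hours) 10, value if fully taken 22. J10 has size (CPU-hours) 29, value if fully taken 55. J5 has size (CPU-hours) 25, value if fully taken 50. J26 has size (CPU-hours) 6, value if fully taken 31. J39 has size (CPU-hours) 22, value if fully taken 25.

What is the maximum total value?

Rank by value-to-size ratio: J26 31/6≈5.17, J6 43/10≈4.3, J18 22/10≈2.2, J5 50/25≈2, J10 55/29≈1.9, J39 25/22≈1.14.
J26: take in full, 6 CPU-hours for value 31 → 41 left.
All 10 CPU-hours of J6 fit (value 43) → 31 remain.
J18: take in full, 10 CPU-hours for value 22 → 21 left.
21 CPU-hours left: a 21/25 share of J5 gives 50×21/25 = 42.
Total value = 138.

138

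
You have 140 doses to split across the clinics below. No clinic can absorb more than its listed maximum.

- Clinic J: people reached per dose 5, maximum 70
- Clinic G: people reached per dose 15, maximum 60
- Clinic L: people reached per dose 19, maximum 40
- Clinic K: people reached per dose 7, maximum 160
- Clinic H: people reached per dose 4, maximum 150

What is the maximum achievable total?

1940

Rank by people reached per dose: Clinic L 19 > Clinic G 15 > Clinic K 7 > Clinic J 5 > Clinic H 4.
Clinic L: +40 to 40 (cap) — 100 left.
Give Clinic G 60 to hit its cap of 60 — 40 left.
Only 40 left; Clinic K takes them to reach 40.
Total = 15×60 + 19×40 + 7×40 = 1940.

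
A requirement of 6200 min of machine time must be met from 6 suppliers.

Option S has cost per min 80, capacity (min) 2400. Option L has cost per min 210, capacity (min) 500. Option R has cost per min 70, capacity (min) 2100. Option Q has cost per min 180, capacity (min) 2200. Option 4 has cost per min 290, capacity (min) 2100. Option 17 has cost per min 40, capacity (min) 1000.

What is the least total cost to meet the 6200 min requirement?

505000

Fill from the cheapest supplier first.
Take 1000 from Option 17 at 40 ; need 5200 more.
Take 2100 from Option R at 70 ; need 3100 more.
Option S at 80: take all 2400 min ; 700 still needed.
Take 700 from Option Q at 180 to finish.
Option L, Option 4: unused.
Cost = 1000×40 + 2100×70 + 2400×80 + 700×180 = 505000.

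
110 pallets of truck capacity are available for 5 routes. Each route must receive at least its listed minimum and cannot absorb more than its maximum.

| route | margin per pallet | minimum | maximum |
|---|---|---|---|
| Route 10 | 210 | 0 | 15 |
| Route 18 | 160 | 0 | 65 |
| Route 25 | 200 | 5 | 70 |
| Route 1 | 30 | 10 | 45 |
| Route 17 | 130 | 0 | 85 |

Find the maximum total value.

Meeting every minimum uses 0+0+5+10+0 = 15 pallets, leaving 95.
Highest margin per pallet first: Route 10 210 > Route 25 200 > Route 18 160 > Route 17 130 > Route 1 30.
Route 10: +15 to 15 (cap) → 80 left.
Give Route 25 65 more to hit its cap of 70 → 15 left.
Route 18: +15 (room for 65) → 15. Pool exhausted.
Total = 210×15 + 160×15 + 200×70 + 30×10 = 19850.

19850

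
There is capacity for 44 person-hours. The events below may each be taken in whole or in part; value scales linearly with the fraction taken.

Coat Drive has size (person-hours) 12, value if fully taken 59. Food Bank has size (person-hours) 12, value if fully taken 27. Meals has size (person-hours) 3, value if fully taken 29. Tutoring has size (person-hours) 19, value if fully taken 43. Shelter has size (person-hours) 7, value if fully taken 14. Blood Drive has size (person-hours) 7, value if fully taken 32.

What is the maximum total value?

169.75

Sort by value density: Meals 29/3≈9.67, Coat Drive 59/12≈4.92, Blood Drive 32/7≈4.57, Tutoring 43/19≈2.26, Food Bank 27/12≈2.25, Shelter 14/7≈2.
Take all of Meals (3 person-hours, value 29) ; 41 person-hours left.
All 12 person-hours of Coat Drive fit (value 59) ; 29 remain.
Take all of Blood Drive (7 person-hours, value 32) ; 22 person-hours left.
Tutoring: take in full, 19 person-hours for value 43 ; 3 left.
Fill the last 3 person-hours with part of Food Bank: 3/12 of it earns 6.75.
Total value = 169.75.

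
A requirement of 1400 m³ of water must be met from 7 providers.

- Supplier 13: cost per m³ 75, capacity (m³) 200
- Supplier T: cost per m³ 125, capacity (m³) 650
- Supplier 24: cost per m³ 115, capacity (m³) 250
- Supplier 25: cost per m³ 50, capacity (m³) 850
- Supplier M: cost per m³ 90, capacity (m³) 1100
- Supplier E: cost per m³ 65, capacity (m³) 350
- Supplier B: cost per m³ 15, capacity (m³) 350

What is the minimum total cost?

60750

Use providers in increasing cost order.
Take 350 from Supplier B at 15 ; need 1050 more.
Supplier 25 (50): use full 850 ; 200 m³ to go.
Take 200 from Supplier E at 65 to finish.
Supplier 13, Supplier M, Supplier 24, Supplier T: unused.
Cost = 350×15 + 850×50 + 200×65 = 60750.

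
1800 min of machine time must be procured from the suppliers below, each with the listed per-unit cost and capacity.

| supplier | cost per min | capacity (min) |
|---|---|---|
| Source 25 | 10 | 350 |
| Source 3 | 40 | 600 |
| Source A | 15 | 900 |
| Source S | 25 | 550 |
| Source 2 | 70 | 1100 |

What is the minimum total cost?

30750

Use suppliers in increasing cost order.
Source 25 at 10: take all 350 min — 1450 still needed.
Source A (15): use full 900 — 550 min to go.
Source S (25): use full 550 — 0 min to go.
Source 3, Source 2: unused.
Cost = 350×10 + 900×15 + 550×25 = 30750.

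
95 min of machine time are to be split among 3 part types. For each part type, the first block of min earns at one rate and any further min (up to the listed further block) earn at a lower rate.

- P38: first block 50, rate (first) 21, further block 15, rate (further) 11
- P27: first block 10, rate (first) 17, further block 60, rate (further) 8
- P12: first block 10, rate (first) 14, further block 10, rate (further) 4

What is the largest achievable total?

Rank every tier by rate: P38/T1 21 > P27/T1 17 > P12/T1 14 > P38/T2 11 > P27/T2 8 > P12/T2 4.
P38/T1 (21): +50 → 45 left.
P27 T1 at 17: fill all 10 → 35 left.
P12/T1 (14): +10 → 25 left.
Fill P38 T2 block (15 at 11) → 10 left.
P27/T2: +10 of 60 at 8; pool empty.
Total = 21×50 + 17×10 + 14×10 + 11×15 + 8×10 = 1605.

1605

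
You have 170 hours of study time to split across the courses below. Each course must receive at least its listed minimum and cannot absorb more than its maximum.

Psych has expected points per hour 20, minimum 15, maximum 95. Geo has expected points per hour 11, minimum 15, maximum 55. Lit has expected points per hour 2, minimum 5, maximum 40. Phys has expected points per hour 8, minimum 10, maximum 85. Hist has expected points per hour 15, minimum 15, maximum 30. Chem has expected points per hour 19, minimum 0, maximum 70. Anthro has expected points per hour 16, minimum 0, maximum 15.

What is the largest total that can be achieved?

2950

Meeting every minimum uses 15+15+5+10+15+0+0 = 60 hours, leaving 110.
Highest expected points per hour first: Psych 20 > Chem 19 > Anthro 16 > Hist 15 > Geo 11 > Phys 8 > Lit 2.
Psych takes 80 more to reach its cap of 95 — 30 left.
Chem has room for 70 more but only 30 remain, so it gets 30.
Total = 20×95 + 11×15 + 2×5 + 8×10 + 15×15 + 19×30 = 2950.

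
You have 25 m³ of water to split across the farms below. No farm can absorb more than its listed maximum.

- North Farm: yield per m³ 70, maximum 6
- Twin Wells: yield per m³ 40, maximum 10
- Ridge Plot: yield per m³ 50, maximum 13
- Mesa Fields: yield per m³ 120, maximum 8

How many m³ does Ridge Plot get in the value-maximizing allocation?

11

Highest yield per m³ first: Mesa Fields 120 > North Farm 70 > Ridge Plot 50 > Twin Wells 40.
Mesa Fields takes 8 to reach its cap of 8 — 17 left.
North Farm takes 6 to reach its cap of 6 — 11 left.
Ridge Plot has room for 13 but only 11 remain, so it gets 11.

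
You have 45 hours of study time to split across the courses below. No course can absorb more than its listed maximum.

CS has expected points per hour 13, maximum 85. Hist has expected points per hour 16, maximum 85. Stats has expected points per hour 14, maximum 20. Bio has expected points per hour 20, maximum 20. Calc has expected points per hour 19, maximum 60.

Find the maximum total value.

Rank by expected points per hour: Bio 20 > Calc 19 > Hist 16 > Stats 14 > CS 13.
Give Bio 20 to hit its cap of 20 — 25 left.
Only 25 left; Calc takes them to reach 25.
Total = 20×20 + 19×25 = 875.

875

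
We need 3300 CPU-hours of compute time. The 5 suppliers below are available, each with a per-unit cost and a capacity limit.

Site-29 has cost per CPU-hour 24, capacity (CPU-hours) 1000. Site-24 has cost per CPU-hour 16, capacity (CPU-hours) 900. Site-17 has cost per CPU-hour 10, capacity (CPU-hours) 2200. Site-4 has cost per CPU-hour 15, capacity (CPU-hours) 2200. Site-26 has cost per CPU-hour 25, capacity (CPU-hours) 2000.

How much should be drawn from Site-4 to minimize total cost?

1100

Fill from the cheapest supplier first.
Site-17 at 10: take all 2200 CPU-hours → 1100 still needed.
Take 1100 from Site-4 at 15 to finish.
Site-24, Site-29, Site-26: unused.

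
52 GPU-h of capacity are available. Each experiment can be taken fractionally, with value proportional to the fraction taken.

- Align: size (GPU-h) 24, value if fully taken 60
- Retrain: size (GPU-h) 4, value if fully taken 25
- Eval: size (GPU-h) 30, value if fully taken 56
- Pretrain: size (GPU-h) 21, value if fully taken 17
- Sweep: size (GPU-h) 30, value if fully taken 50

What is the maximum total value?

Best value per unit of size first: Retrain 25/4≈6.25, Align 60/24≈2.5, Eval 56/30≈1.87, Sweep 50/30≈1.67, Pretrain 17/21≈0.81.
Retrain: take in full, 4 GPU-h for value 25 ; 48 left.
Align: take in full, 24 GPU-h for value 60 ; 24 left.
Only 24 GPU-h remain; take 24/30 of Eval for value 56×24/30 = 44.8.
Total value = 129.8.

129.8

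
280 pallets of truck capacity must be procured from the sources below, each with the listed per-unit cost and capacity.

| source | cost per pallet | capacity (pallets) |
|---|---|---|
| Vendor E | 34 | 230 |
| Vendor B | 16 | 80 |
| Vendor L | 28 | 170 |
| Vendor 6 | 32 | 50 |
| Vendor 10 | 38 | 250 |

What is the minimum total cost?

7000

Use sources in increasing cost order.
Vendor B at 16: take all 80 pallets — 200 still needed.
Take 170 from Vendor L at 28 — need 30 more.
Vendor 6 at 32: take 30 of its 50 — requirement met.
Vendor E, Vendor 10: unused.
Cost = 80×16 + 170×28 + 30×32 = 7000.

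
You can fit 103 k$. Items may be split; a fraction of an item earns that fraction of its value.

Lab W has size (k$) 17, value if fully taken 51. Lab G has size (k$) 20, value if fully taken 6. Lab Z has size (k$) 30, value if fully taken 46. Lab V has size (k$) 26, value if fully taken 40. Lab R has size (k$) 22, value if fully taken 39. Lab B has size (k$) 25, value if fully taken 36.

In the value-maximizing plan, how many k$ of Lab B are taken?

Best value per unit of size first: Lab W 51/17≈3, Lab R 39/22≈1.77, Lab V 40/26≈1.54, Lab Z 46/30≈1.53, Lab B 36/25≈1.44, Lab G 6/20≈0.3.
All 17 k$ of Lab W fit (value 51) ; 86 remain.
Take all of Lab R (22 k$, value 39) ; 64 k$ left.
Take all of Lab V (26 k$, value 40) ; 38 k$ left.
All 30 k$ of Lab Z fit (value 46) ; 8 remain.
Only 8 k$ remain; take 8/25 of Lab B for value 36×8/25 = 11.52.

8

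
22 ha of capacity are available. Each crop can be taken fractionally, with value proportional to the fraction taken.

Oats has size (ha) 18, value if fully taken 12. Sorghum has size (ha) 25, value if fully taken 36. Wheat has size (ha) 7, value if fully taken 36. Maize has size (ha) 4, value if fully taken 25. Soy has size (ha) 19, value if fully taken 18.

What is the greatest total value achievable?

Sort by value density: Maize 25/4≈6.25, Wheat 36/7≈5.14, Sorghum 36/25≈1.44, Soy 18/19≈0.947, Oats 12/18≈0.667.
Take all of Maize (4 ha, value 25) — 18 ha left.
Wheat: take in full, 7 ha for value 36 — 11 left.
11 ha left: a 11/25 share of Sorghum gives 36×11/25 = 15.84.
Total value = 76.84.

76.84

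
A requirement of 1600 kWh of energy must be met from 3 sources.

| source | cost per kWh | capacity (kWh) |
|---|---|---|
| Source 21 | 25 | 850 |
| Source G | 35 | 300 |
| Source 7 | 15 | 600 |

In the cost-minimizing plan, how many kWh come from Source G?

150

Use sources in increasing cost order.
Source 7 (15): use full 600 → 1000 kWh to go.
Source 21 at 25: take all 850 kWh → 150 still needed.
Take 150 from Source G at 35 to finish.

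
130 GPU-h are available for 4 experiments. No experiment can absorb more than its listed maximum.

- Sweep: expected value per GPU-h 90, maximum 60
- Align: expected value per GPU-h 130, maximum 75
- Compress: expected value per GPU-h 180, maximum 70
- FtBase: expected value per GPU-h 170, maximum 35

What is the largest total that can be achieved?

21800

Order the experiments by expected value per GPU-h: Compress 180 > FtBase 170 > Align 130 > Sweep 90.
Compress: +70 to 70 (cap) — 60 left.
FtBase takes 35 to reach its cap of 35 — 25 left.
Only 25 left; Align takes them to reach 25.
Total = 130×25 + 180×70 + 170×35 = 21800.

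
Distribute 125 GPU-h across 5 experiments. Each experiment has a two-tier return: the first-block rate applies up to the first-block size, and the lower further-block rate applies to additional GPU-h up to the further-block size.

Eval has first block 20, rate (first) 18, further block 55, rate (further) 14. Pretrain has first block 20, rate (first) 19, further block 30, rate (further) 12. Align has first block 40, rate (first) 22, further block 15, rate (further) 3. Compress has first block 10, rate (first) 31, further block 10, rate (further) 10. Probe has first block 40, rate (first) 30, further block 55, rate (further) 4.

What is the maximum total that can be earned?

Treat each block as its own option and order by rate: Compress/T1 31 > Probe/T1 30 > Align/T1 22 > Pretrain/T1 19 > Eval/T1 18 > Eval/T2 14 > Pretrain/T2 12 > Compress/T2 10 > Probe/T2 4 > Align/T2 3.
Compress/T1 (31): +10 ; 115 left.
Fill Probe T1 block (40 at 30) ; 75 left.
Align/T1 (22): +40 ; 35 left.
Fill Pretrain T1 block (20 at 19) ; 15 left.
Eval/T1: +15 of 20 at 18; pool empty.
Total = 31×10 + 30×40 + 22×40 + 19×20 + 18×15 = 3040.

3040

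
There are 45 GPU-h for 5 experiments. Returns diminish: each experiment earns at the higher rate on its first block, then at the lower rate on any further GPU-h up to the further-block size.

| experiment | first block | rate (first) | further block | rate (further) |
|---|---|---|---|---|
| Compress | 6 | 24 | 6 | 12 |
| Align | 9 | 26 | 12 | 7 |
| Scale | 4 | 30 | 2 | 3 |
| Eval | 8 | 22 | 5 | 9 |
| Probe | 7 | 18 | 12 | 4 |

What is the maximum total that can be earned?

Order all 10 blocks by rate: Scale/first 30 > Align/first 26 > Compress/first 24 > Eval/first 22 > Probe/first 18 > Compress/second 12 > Eval/second 9 > Align/second 7 > Probe/second 4 > Scale/second 3.
Scale/first (30): +4 — 41 left.
Align/first (26): +9 — 32 left.
Fill Compress first block (6 at 24) — 26 left.
Eval/first (22): +8 — 18 left.
Probe/first (18): +7 — 11 left.
Fill Compress second block (6 at 12) — 5 left.
Fill Eval second block (5 at 9) — 0 left.
Total = 30×4 + 26×9 + 24×6 + 22×8 + 18×7 + 12×6 + 9×5 = 917.

917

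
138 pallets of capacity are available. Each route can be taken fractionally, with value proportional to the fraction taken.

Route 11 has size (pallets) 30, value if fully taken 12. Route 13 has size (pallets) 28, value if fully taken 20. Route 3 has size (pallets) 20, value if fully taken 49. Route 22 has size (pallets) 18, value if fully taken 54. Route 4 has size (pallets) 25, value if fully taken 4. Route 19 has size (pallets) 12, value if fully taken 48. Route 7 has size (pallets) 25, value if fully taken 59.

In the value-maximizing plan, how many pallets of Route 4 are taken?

5

Rank by value-to-size ratio: Route 19 48/12≈4, Route 22 54/18≈3, Route 3 49/20≈2.45, Route 7 59/25≈2.36, Route 13 20/28≈0.714, Route 11 12/30≈0.4, Route 4 4/25≈0.16.
All 12 pallets of Route 19 fit (value 48) — 126 remain.
Take all of Route 22 (18 pallets, value 54) — 108 pallets left.
Take all of Route 3 (20 pallets, value 49) — 88 pallets left.
Take all of Route 7 (25 pallets, value 59) — 63 pallets left.
Take all of Route 13 (28 pallets, value 20) — 35 pallets left.
Take all of Route 11 (30 pallets, value 12) — 5 pallets left.
Only 5 pallets remain; take 5/25 of Route 4 for value 4×5/25 = 0.8.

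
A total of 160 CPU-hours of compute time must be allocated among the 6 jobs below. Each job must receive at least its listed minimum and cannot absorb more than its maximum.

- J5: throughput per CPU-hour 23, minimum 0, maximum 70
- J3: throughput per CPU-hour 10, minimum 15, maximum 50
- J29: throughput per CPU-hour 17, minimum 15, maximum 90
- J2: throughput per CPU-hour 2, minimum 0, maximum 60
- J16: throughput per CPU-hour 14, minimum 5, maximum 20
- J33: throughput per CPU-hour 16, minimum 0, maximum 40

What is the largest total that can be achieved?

Meeting every minimum uses 0+15+15+0+5+0 = 35 CPU-hours, leaving 125.
Highest throughput per CPU-hour first: J5 23 > J29 17 > J33 16 > J16 14 > J3 10 > J2 2.
J5: +70 to 70 (cap) ; 55 left.
Only 55 left; J29 takes them to reach 70.
Total = 23×70 + 10×15 + 17×70 + 14×5 = 3020.

3020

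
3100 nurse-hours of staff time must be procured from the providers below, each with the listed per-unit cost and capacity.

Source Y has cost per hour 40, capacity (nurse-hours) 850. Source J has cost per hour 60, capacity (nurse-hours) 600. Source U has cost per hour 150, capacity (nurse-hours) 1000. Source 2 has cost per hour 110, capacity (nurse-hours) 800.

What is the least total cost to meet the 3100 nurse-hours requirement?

Cheapest first:
Source Y at 40: take all 850 nurse-hours → 2250 still needed.
Source J at 60: take all 600 nurse-hours → 1650 still needed.
Source 2 (110): use full 800 → 850 nurse-hours to go.
Source U at 150: take 850 of its 1000 → requirement met.
Cost = 850×40 + 600×60 + 800×110 + 850×150 = 285500.

285500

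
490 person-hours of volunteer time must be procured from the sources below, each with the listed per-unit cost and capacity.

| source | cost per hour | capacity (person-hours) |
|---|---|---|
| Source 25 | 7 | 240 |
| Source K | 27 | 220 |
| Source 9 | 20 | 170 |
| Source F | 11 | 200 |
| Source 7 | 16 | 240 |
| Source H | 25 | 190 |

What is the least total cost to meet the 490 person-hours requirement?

4680

Fill from the cheapest source first.
Take 240 from Source 25 at 7 → need 250 more.
Source F (11): use full 200 → 50 person-hours to go.
Source 7 (16): take the remaining 50 → done.
Source 9, Source H, Source K: unused.
Cost = 240×7 + 200×11 + 50×16 = 4680.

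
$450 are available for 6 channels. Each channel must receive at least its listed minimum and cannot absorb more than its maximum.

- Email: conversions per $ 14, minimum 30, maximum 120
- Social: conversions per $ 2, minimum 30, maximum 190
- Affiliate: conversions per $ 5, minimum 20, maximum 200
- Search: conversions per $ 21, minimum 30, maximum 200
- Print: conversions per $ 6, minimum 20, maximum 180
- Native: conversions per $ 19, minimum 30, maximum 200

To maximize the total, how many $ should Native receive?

Meeting every minimum uses 30+30+20+30+20+30 = 160 $, leaving 290.
Highest conversions per $ first: Search 21 > Native 19 > Email 14 > Print 6 > Affiliate 5 > Social 2.
Search takes 170 more to reach its cap of 200 ; 120 left.
Only 120 left; Native takes them to reach 150.

150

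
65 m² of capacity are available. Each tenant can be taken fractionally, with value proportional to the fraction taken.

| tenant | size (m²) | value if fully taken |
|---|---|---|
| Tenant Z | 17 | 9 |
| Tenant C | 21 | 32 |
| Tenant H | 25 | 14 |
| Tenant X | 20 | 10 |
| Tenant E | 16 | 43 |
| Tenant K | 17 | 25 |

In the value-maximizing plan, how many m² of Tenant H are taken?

Best value per unit of size first: Tenant E 43/16≈2.69, Tenant C 32/21≈1.52, Tenant K 25/17≈1.47, Tenant H 14/25≈0.56, Tenant Z 9/17≈0.529, Tenant X 10/20≈0.5.
All 16 m² of Tenant E fit (value 43) → 49 remain.
Tenant C: take in full, 21 m² for value 32 → 28 left.
Tenant K: take in full, 17 m² for value 25 → 11 left.
Fill the last 11 m² with part of Tenant H: 11/25 of it earns 6.16.

11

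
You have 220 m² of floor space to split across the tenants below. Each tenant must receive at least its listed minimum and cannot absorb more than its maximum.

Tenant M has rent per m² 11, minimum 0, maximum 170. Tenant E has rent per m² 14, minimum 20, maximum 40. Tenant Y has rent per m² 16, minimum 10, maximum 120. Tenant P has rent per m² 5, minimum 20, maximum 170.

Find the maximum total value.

Meeting every minimum uses 0+20+10+20 = 50 m², leaving 170.
Rank by rent per m²: Tenant Y 16 > Tenant E 14 > Tenant M 11 > Tenant P 5.
Tenant Y takes 110 more to reach its cap of 120 → 60 left.
Give Tenant E 20 more to hit its cap of 40 → 40 left.
Tenant M has room for 170 more but only 40 remain, so it gets 40.
Total = 11×40 + 14×40 + 16×120 + 5×20 = 3020.

3020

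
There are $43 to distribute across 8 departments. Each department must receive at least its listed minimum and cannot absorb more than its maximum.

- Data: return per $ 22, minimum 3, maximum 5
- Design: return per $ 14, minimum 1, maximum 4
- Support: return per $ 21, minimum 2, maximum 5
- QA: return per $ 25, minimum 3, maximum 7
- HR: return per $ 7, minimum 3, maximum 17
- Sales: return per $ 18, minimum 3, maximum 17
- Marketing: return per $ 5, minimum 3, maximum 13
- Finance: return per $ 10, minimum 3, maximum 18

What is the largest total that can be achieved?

758

Meeting every minimum uses 3+1+2+3+3+3+3+3 = 21 $, leaving 22.
Highest return per $ first: QA 25 > Data 22 > Support 21 > Sales 18 > Design 14 > Finance 10 > HR 7 > Marketing 5.
Give QA 4 more to hit its cap of 7 ; 18 left.
Data takes 2 more to reach its cap of 5 ; 16 left.
Support takes 3 more to reach its cap of 5 ; 13 left.
Sales has room for 14 more but only 13 remain, so it gets 16.
Total = 22×5 + 14×1 + 21×5 + 25×7 + 7×3 + 18×16 + 5×3 + 10×3 = 758.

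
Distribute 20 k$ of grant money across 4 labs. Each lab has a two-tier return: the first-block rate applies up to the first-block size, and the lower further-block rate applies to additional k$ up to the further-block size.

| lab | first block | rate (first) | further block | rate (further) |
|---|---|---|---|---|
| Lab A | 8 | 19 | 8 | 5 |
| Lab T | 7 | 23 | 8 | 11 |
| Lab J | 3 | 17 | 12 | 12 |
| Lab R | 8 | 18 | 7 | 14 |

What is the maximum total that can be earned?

Order all 8 blocks by rate: Lab T/tier1 23 > Lab A/tier1 19 > Lab R/tier1 18 > Lab J/tier1 17 > Lab R/tier2 14 > Lab J/tier2 12 > Lab T/tier2 11 > Lab A/tier2 5.
Lab T/tier1 (23): +7 → 13 left.
Lab A/tier1 (19): +8 → 5 left.
Lab R/tier1: +5 of 8 at 18; pool empty.
Total = 23×7 + 19×8 + 18×5 = 403.

403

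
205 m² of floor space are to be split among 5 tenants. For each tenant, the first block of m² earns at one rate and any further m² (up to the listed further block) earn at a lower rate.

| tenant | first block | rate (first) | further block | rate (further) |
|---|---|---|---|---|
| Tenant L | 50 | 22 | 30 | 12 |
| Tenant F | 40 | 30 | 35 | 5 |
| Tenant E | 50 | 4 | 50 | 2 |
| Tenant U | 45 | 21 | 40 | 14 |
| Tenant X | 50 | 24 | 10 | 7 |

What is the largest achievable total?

4725

Treat each block as its own option and order by rate: Tenant F/first 30 > Tenant X/first 24 > Tenant L/first 22 > Tenant U/first 21 > Tenant U/second 14 > Tenant L/second 12 > Tenant X/second 7 > Tenant F/second 5 > Tenant E/first 4 > Tenant E/second 2.
Tenant F first at 30: fill all 40 ; 165 left.
Fill Tenant X first block (50 at 24) ; 115 left.
Tenant L first at 22: fill all 50 ; 65 left.
Fill Tenant U first block (45 at 21) ; 20 left.
Tenant U second at 14: only 20 left, fill 20.
Total = 30×40 + 24×50 + 22×50 + 21×45 + 14×20 = 4725.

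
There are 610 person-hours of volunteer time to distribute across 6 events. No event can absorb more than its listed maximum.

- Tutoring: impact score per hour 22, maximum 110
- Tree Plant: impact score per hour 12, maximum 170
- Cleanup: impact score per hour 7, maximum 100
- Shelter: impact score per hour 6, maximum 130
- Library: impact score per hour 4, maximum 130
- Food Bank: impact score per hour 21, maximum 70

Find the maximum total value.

Highest impact score per hour first: Tutoring 22 > Food Bank 21 > Tree Plant 12 > Cleanup 7 > Shelter 6 > Library 4.
Tutoring takes 110 to reach its cap of 110 ; 500 left.
Food Bank: +70 to 70 (cap) ; 430 left.
Give Tree Plant 170 to hit its cap of 170 ; 260 left.
Cleanup: +100 to 100 (cap) ; 160 left.
Give Shelter 130 to hit its cap of 130 ; 30 left.
Library: +30 (room for 130) → 30. Pool exhausted.
Total = 22×110 + 12×170 + 7×100 + 6×130 + 4×30 + 21×70 = 7530.

7530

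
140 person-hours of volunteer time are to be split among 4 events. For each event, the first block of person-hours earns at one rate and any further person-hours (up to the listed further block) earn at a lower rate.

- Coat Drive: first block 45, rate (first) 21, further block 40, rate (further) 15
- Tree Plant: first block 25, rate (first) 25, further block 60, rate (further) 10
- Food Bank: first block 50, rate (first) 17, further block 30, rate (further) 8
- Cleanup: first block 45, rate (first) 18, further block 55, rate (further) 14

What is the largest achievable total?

2805

Rank every tier by rate: Tree Plant/first 25 > Coat Drive/first 21 > Cleanup/first 18 > Food Bank/first 17 > Coat Drive/second 15 > Cleanup/second 14 > Tree Plant/second 10 > Food Bank/second 8.
Fill Tree Plant first block (25 at 25) — 115 left.
Coat Drive/first (21): +45 — 70 left.
Cleanup/first (18): +45 — 25 left.
25 remain; put them into Food Bank first at 17.
Total = 25×25 + 21×45 + 18×45 + 17×25 = 2805.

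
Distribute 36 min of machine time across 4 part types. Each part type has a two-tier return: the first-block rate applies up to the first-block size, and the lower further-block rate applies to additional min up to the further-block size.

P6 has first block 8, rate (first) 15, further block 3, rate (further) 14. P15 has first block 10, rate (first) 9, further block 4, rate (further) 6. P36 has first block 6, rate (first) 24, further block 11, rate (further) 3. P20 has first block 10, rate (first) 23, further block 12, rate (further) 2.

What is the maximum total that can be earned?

Order all 8 blocks by rate: P36/tier1 24 > P20/tier1 23 > P6/tier1 15 > P6/tier2 14 > P15/tier1 9 > P15/tier2 6 > P36/tier2 3 > P20/tier2 2.
Fill P36 tier1 block (6 at 24) → 30 left.
P20 tier1 at 23: fill all 10 → 20 left.
P6/tier1 (15): +8 → 12 left.
P6/tier2 (14): +3 → 9 left.
P15/tier1: +9 of 10 at 9; pool empty.
Total = 24×6 + 23×10 + 15×8 + 14×3 + 9×9 = 617.

617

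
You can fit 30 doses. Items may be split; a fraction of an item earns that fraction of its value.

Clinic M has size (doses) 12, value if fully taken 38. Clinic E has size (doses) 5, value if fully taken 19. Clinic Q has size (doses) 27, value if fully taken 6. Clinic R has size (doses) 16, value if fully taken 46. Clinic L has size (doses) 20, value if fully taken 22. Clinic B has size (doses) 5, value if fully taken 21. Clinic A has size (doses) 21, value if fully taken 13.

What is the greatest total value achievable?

Best value per unit of size first: Clinic B 21/5≈4.2, Clinic E 19/5≈3.8, Clinic M 38/12≈3.17, Clinic R 46/16≈2.88, Clinic L 22/20≈1.1, Clinic A 13/21≈0.619, Clinic Q 6/27≈0.222.
Take all of Clinic B (5 doses, value 21) — 25 doses left.
All 5 doses of Clinic E fit (value 19) — 20 remain.
Take all of Clinic M (12 doses, value 38) — 8 doses left.
8 doses left: a 8/16 share of Clinic R gives 46×8/16 = 23.
Total value = 101.

101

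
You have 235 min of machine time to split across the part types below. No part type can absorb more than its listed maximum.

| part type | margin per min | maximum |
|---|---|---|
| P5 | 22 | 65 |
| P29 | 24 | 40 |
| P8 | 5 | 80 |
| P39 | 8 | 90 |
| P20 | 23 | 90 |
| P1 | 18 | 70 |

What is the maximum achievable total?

5180

Rank by margin per min: P29 24 > P20 23 > P5 22 > P1 18 > P39 8 > P8 5.
P29: +40 to 40 (cap) → 195 left.
P20 takes 90 to reach its cap of 90 → 105 left.
Give P5 65 to hit its cap of 65 → 40 left.
Only 40 left; P1 takes them to reach 40.
Total = 22×65 + 24×40 + 23×90 + 18×40 = 5180.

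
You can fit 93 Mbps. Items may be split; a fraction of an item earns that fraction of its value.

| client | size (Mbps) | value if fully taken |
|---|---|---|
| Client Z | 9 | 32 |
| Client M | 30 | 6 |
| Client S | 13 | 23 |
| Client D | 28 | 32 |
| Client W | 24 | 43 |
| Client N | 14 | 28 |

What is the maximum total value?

Sort by value density: Client Z 32/9≈3.56, Client N 28/14≈2, Client W 43/24≈1.79, Client S 23/13≈1.77, Client D 32/28≈1.14, Client M 6/30≈0.2.
Take all of Client Z (9 Mbps, value 32) ; 84 Mbps left.
Client N: take in full, 14 Mbps for value 28 ; 70 left.
All 24 Mbps of Client W fit (value 43) ; 46 remain.
Take all of Client S (13 Mbps, value 23) ; 33 Mbps left.
Client D: take in full, 28 Mbps for value 32 ; 5 left.
Only 5 Mbps remain; take 5/30 of Client M for value 6×5/30 = 1.
Total value = 159.

159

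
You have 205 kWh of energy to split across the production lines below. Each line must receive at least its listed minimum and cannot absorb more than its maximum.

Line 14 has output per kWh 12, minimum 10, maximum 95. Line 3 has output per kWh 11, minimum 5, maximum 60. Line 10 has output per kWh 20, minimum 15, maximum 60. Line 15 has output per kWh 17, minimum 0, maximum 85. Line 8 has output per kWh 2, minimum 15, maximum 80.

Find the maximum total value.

Meeting every minimum uses 10+5+15+0+15 = 45 kWh, leaving 160.
Rank by output per kWh: Line 10 20 > Line 15 17 > Line 14 12 > Line 3 11 > Line 8 2.
Give Line 10 45 more to hit its cap of 60 → 115 left.
Line 15 takes 85 more to reach its cap of 85 → 30 left.
Line 14: +30 (room for 85) → 40. Pool exhausted.
Total = 12×40 + 11×5 + 20×60 + 17×85 + 2×15 = 3210.

3210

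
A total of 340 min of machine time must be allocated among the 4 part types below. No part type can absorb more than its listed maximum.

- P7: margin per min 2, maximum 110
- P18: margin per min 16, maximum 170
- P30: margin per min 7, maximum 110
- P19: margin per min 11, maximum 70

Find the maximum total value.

Rank by margin per min: P18 16 > P19 11 > P30 7 > P7 2.
P18: +170 to 170 (cap) → 170 left.
P19: +70 to 70 (cap) → 100 left.
Only 100 left; P30 takes them to reach 100.
Total = 16×170 + 7×100 + 11×70 = 4190.

4190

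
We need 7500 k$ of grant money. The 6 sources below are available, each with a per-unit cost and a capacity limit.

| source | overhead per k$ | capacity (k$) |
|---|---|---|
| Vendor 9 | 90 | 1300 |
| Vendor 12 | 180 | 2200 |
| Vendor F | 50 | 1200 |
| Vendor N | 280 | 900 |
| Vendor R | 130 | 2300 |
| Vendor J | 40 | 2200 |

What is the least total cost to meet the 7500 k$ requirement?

654000

Fill from the cheapest source first.
Vendor J (40): use full 2200 — 5300 k$ to go.
Vendor F at 50: take all 1200 k$ — 4100 still needed.
Take 1300 from Vendor 9 at 90 — need 2800 more.
Vendor R (130): use full 2300 — 500 k$ to go.
Vendor 12 (180): take the remaining 500 — done.
Vendor N: unused.
Cost = 2200×40 + 1200×50 + 1300×90 + 2300×130 + 500×180 = 654000.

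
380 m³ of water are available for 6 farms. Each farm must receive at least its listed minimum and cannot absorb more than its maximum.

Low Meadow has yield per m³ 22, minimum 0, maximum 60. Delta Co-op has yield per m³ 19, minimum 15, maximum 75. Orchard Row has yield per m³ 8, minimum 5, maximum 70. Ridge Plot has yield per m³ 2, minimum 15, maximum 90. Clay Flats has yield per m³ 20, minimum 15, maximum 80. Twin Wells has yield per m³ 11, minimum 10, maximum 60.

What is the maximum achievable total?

Meeting every minimum uses 0+15+5+15+15+10 = 60 m³, leaving 320.
Order the farms by yield per m³: Low Meadow 22 > Clay Flats 20 > Delta Co-op 19 > Twin Wells 11 > Orchard Row 8 > Ridge Plot 2.
Low Meadow: +60 to 60 (cap) — 260 left.
Clay Flats takes 65 more to reach its cap of 80 — 195 left.
Delta Co-op: +60 to 75 (cap) — 135 left.
Twin Wells takes 50 more to reach its cap of 60 — 85 left.
Give Orchard Row 65 more to hit its cap of 70 — 20 left.
Ridge Plot has room for 75 more but only 20 remain, so it gets 35.
Total = 22×60 + 19×75 + 8×70 + 2×35 + 20×80 + 11×60 = 5635.

5635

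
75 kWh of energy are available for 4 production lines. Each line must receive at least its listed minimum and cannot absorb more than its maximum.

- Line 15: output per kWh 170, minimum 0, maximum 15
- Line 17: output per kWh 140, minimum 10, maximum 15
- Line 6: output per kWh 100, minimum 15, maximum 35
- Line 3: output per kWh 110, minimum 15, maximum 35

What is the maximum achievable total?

Meeting every minimum uses 0+10+15+15 = 40 kWh, leaving 35.
Rank by output per kWh: Line 15 170 > Line 17 140 > Line 3 110 > Line 6 100.
Line 15: +15 to 15 (cap) → 20 left.
Give Line 17 5 more to hit its cap of 15 → 15 left.
Line 3 has room for 20 more but only 15 remain, so it gets 30.
Total = 170×15 + 140×15 + 100×15 + 110×30 = 9450.

9450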